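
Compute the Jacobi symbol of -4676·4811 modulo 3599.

By multiplicativity, (-4676·4811/3599) = (-4676/3599)·(4811/3599).
First factor (-4676/3599):
Pull out -1: (-4676/3599) = (-1/3599)·(4676/3599). Since 3599 ≡ 3 (mod 4), (-1/3599) = -1. Now have -(4676/3599).
Reduce the numerator: 4676 ≡ 1077 (mod 3599), so (4676/3599) = (1077/3599).
1077 ≡ 1 (mod 4), so quadratic reciprocity gives (1077/3599) = (3599/1077). Reduce: 3599 ≡ 368 (mod 1077). Now have -(368/1077).
Factor out 2: 368 = 2^4·23. Since 1077 ≡ 5 (mod 8), (2/1077) = -1, and (2/1077)^4 = +1. Now have -(23/1077).
1077 ≡ 1 (mod 4), so quadratic reciprocity gives (23/1077) = (1077/23). Reduce: 1077 ≡ 19 (mod 23). Now have -(19/23).
Both 19 ≡ 3 and 23 ≡ 3 (mod 4), so reciprocity gives (19/23) = -(23/19). Reduce: 23 ≡ 4 (mod 19). Now have (4/19).
Factor out 2: 4 = 2^2. Since 19 ≡ 3 (mod 8), (2/19) = -1, and (2/19)^2 = +1. Now have (1/19).
(1/19) = 1. Collecting the sign factors: 1.
Second factor (4811/3599):
Reduce the numerator: 4811 ≡ 1212 (mod 3599), so (4811/3599) = (1212/3599).
Factor out 2: 1212 = 2^2·303. Since 3599 ≡ 7 (mod 8), (2/3599) = +1, and (2/3599)^2 = +1. Now have (303/3599).
Both 303 ≡ 3 and 3599 ≡ 3 (mod 4), so reciprocity gives (303/3599) = -(3599/303). Reduce: 3599 ≡ 266 (mod 303). Now have -(266/303).
Factor out 2: 266 = 2·133. Since 303 ≡ 7 (mod 8), (2/303) = +1. Now have -(133/303).
133 ≡ 1 (mod 4), so quadratic reciprocity gives (133/303) = (303/133). Reduce: 303 ≡ 37 (mod 133). Now have -(37/133).
37 ≡ 1 (mod 4), so quadratic reciprocity gives (37/133) = (133/37). Reduce: 133 ≡ 22 (mod 37). Now have -(22/37).
Factor out 2: 22 = 2·11. Since 37 ≡ 5 (mod 8), (2/37) = -1. Now have (11/37).
37 ≡ 1 (mod 4), so quadratic reciprocity gives (11/37) = (37/11). Reduce: 37 ≡ 4 (mod 11). Now have (4/11).
Factor out 2: 4 = 2^2. Since 11 ≡ 3 (mod 8), (2/11) = -1, and (2/11)^2 = +1. Now have (1/11).
(1/11) = 1. Collecting the sign factors: 1.
Product: (1)·(1) = 1.

1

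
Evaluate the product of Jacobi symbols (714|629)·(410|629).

By multiplicativity, (714·410|629) = (714|629)·(410|629).
First factor (714|629):
(714|629)
  = (85|629)    [714 ≡ 85 mod 629]
  = (629|85)    [QR: 85 ≡ 1 mod 4, sign kept]
  = (34|85)    [629 ≡ 34 mod 85]
  = -(17|85)    [85 ≡ 5 mod 8 ⇒ (2|85) = -1]
  = -(85|17)    [QR: 17 ≡ 1 mod 4, sign kept]
  = -(0|17)    [85 ≡ 0 mod 17]
  = 0    [numerator 0, gcd > 1]
Second factor (410|629):
(410|629)
  = -(205|629)    [629 ≡ 5 mod 8 ⇒ (2|629) = -1]
  = -(629|205)    [QR: 205 ≡ 1 mod 4, sign kept]
  = -(14|205)    [629 ≡ 14 mod 205]
  = (7|205)    [205 ≡ 5 mod 8 ⇒ (2|205) = -1]
  = (205|7)    [QR: 205 ≡ 1 mod 4, sign kept]
  = (2|7)    [205 ≡ 2 mod 7]
  = (1|7)    [7 ≡ 7 mod 8 ⇒ (2|7) = +1]
  = 1    [(1|7) = 1]
Product: (0)·(1) = 0.

0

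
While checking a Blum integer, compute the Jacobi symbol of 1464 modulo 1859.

1

Factor out 2: 1464 = 2^3·183. Since 1859 ≡ 3 (mod 8), (2/1859) = -1, and (2/1859)^3 = -1. Now have -(183/1859).
Both 183 ≡ 3 and 1859 ≡ 3 (mod 4), so reciprocity gives (183/1859) = -(1859/183). Reduce: 1859 ≡ 29 (mod 183). Now have (29/183).
29 ≡ 1 (mod 4), so quadratic reciprocity gives (29/183) = (183/29). Reduce: 183 ≡ 9 (mod 29). Now have (9/29).
9 ≡ 1 (mod 4), so quadratic reciprocity gives (9/29) = (29/9). Reduce: 29 ≡ 2 (mod 9). Now have (2/9).
Factor out 2: 2 = 2. Since 9 ≡ 1 (mod 8), (2/9) = +1. Now have (1/9).
(1/9) = 1. Collecting the sign factors: 1.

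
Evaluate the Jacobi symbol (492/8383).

(492/8383)
  = (123/8383)    [8383 ≡ 7 mod 8 ⇒ (2/8383)^2 = +1]
  = -(8383/123)    [QR: both ≡ 3 mod 4, sign flips]
  = -(19/123)    [8383 ≡ 19 mod 123]
  = (123/19)    [QR: both ≡ 3 mod 4, sign flips]
  = (9/19)    [123 ≡ 9 mod 19]
  = (19/9)    [QR: 9 ≡ 1 mod 4, sign kept]
  = (1/9)    [19 ≡ 1 mod 9]
  = 1    [(1/9) = 1]

1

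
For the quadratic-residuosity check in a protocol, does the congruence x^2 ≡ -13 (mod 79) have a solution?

no

Reduce the numerator: -13 ≡ 66 (mod 79), so (-13/79) = (66/79).
Factor out 2: 66 = 2·33. Since 79 ≡ 7 (mod 8), (2/79) = +1. Now have (33/79).
33 ≡ 1 (mod 4), so quadratic reciprocity gives (33/79) = (79/33). Reduce: 79 ≡ 13 (mod 33). Now have (13/33).
13 ≡ 1 (mod 4), so quadratic reciprocity gives (13/33) = (33/13). Reduce: 33 ≡ 7 (mod 13). Now have (7/13).
13 ≡ 1 (mod 4), so quadratic reciprocity gives (7/13) = (13/7). Reduce: 13 ≡ 6 (mod 7). Now have (6/7).
Factor out 2: 6 = 2·3. Since 7 ≡ 7 (mod 8), (2/7) = +1. Now have (3/7).
Both 3 ≡ 3 and 7 ≡ 3 (mod 4), so reciprocity gives (3/7) = -(7/3). Reduce: 7 ≡ 1 (mod 3). Now have -(1/3).
(1/3) = 1. Collecting the sign factors: -1.
(-13/79) = -1, and 79 is prime, so -13 is not a quadratic residue mod 79.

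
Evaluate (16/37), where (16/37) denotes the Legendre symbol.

Factor out 2: 16 = 2^4. Since 37 ≡ 5 (mod 8), (2/37) = -1, and (2/37)^4 = +1. Now have (1/37).
(1/37) = 1. Collecting the sign factors: 1.

1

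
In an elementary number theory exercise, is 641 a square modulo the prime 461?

Reduce the numerator: 641 ≡ 180 (mod 461), so (641/461) = (180/461).
Factor out 2: 180 = 2^2·45. Since 461 ≡ 5 (mod 8), (2/461) = -1, and (2/461)^2 = +1. Now have (45/461).
45 ≡ 1 (mod 4), so quadratic reciprocity gives (45/461) = (461/45). Reduce: 461 ≡ 11 (mod 45). Now have (11/45).
45 ≡ 1 (mod 4), so quadratic reciprocity gives (11/45) = (45/11). Reduce: 45 ≡ 1 (mod 11). Now have (1/11).
(1/11) = 1. Collecting the sign factors: 1.
The Legendre symbol is 1, so x^2 ≡ 641 (mod 461) has solution.

yes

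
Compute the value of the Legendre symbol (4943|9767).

Both 4943 ≡ 3 and 9767 ≡ 3 (mod 4), so reciprocity gives (4943|9767) = -(9767|4943). Reduce: 9767 ≡ 4824 (mod 4943). Now have -(4824|4943).
Factor out 2: 4824 = 2^3·603. Since 4943 ≡ 7 (mod 8), (2|4943) = +1, and (2|4943)^3 = +1. Now have -(603|4943).
Both 603 ≡ 3 and 4943 ≡ 3 (mod 4), so reciprocity gives (603|4943) = -(4943|603). Reduce: 4943 ≡ 119 (mod 603). Now have (119|603).
Both 119 ≡ 3 and 603 ≡ 3 (mod 4), so reciprocity gives (119|603) = -(603|119). Reduce: 603 ≡ 8 (mod 119). Now have -(8|119).
Factor out 2: 8 = 2^3. Since 119 ≡ 7 (mod 8), (2|119) = +1, and (2|119)^3 = +1. Now have -(1|119).
(1|119) = 1. Collecting the sign factors: -1.

-1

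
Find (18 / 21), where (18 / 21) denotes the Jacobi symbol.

(18 / 21)
  = -(9 / 21)    [21 ≡ 5 mod 8 ⇒ (2 / 21) = -1]
  = -(21 / 9)    [QR: 9 ≡ 1 mod 4, sign kept]
  = -(3 / 9)    [21 ≡ 3 mod 9]
  = -(9 / 3)    [QR: 9 ≡ 1 mod 4, sign kept]
  = -(0 / 3)    [9 ≡ 0 mod 3]
  = 0    [numerator 0, gcd > 1]

0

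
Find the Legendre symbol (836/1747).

-1

(836/1747)
  = (209/1747)    [1747 ≡ 3 mod 8 ⇒ (2/1747)^2 = +1]
  = (1747/209)    [QR: 209 ≡ 1 mod 4, sign kept]
  = (75/209)    [1747 ≡ 75 mod 209]
  = (209/75)    [QR: 209 ≡ 1 mod 4, sign kept]
  = (59/75)    [209 ≡ 59 mod 75]
  = -(75/59)    [QR: both ≡ 3 mod 4, sign flips]
  = -(16/59)    [75 ≡ 16 mod 59]
  = -(1/59)    [59 ≡ 3 mod 8 ⇒ (2/59)^4 = +1]
  = -1    [(1/59) = 1]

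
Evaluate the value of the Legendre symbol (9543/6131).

Reduce the numerator: 9543 ≡ 3412 (mod 6131), so (9543/6131) = (3412/6131).
Factor out 2: 3412 = 2^2·853. Since 6131 ≡ 3 (mod 8), (2/6131) = -1, and (2/6131)^2 = +1. Now have (853/6131).
853 ≡ 1 (mod 4), so quadratic reciprocity gives (853/6131) = (6131/853). Reduce: 6131 ≡ 160 (mod 853). Now have (160/853).
Factor out 2: 160 = 2^5·5. Since 853 ≡ 5 (mod 8), (2/853) = -1, and (2/853)^5 = -1. Now have -(5/853).
5 ≡ 1 (mod 4), so quadratic reciprocity gives (5/853) = (853/5). Reduce: 853 ≡ 3 (mod 5). Now have -(3/5).
5 ≡ 1 (mod 4), so quadratic reciprocity gives (3/5) = (5/3). Reduce: 5 ≡ 2 (mod 3). Now have -(2/3).
Factor out 2: 2 = 2. Since 3 ≡ 3 (mod 8), (2/3) = -1. Now have (1/3).
(1/3) = 1. Collecting the sign factors: 1.

1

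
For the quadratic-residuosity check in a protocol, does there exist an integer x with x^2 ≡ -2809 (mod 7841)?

(-2809/7841)
  = (5032/7841)    [-2809 ≡ 5032 mod 7841]
  = (629/7841)    [7841 ≡ 1 mod 8 ⇒ (2/7841)^3 = +1]
  = (7841/629)    [QR: 629 ≡ 1 mod 4, sign kept]
  = (293/629)    [7841 ≡ 293 mod 629]
  = (629/293)    [QR: 293 ≡ 1 mod 4, sign kept]
  = (43/293)    [629 ≡ 43 mod 293]
  = (293/43)    [QR: 293 ≡ 1 mod 4, sign kept]
  = (35/43)    [293 ≡ 35 mod 43]
  = -(43/35)    [QR: both ≡ 3 mod 4, sign flips]
  = -(8/35)    [43 ≡ 8 mod 35]
  = (1/35)    [35 ≡ 3 mod 8 ⇒ (2/35)^3 = -1]
  = 1    [(1/35) = 1]
(-2809/7841) = 1, and 7841 is prime, so -2809 is a quadratic residue mod 7841.

yes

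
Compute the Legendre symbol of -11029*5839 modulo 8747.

By multiplicativity, (-11029·5839|8747) = (-11029|8747)·(5839|8747).
First factor (-11029|8747):
Pull out -1: (-11029|8747) = (-1|8747)·(11029|8747). Since 8747 ≡ 3 (mod 4), (-1|8747) = -1. Now have -(11029|8747).
Reduce the numerator: 11029 ≡ 2282 (mod 8747), so (11029|8747) = (2282|8747).
Factor out 2: 2282 = 2·1141. Since 8747 ≡ 3 (mod 8), (2|8747) = -1. Now have (1141|8747).
1141 ≡ 1 (mod 4), so quadratic reciprocity gives (1141|8747) = (8747|1141). Reduce: 8747 ≡ 760 (mod 1141). Now have (760|1141).
Factor out 2: 760 = 2^3·95. Since 1141 ≡ 5 (mod 8), (2|1141) = -1, and (2|1141)^3 = -1. Now have -(95|1141).
1141 ≡ 1 (mod 4), so quadratic reciprocity gives (95|1141) = (1141|95). Reduce: 1141 ≡ 1 (mod 95). Now have -(1|95).
(1|95) = 1. Collecting the sign factors: -1.
Second factor (5839|8747):
Both 5839 ≡ 3 and 8747 ≡ 3 (mod 4), so reciprocity gives (5839|8747) = -(8747|5839). Reduce: 8747 ≡ 2908 (mod 5839). Now have -(2908|5839).
Factor out 2: 2908 = 2^2·727. Since 5839 ≡ 7 (mod 8), (2|5839) = +1, and (2|5839)^2 = +1. Now have -(727|5839).
Both 727 ≡ 3 and 5839 ≡ 3 (mod 4), so reciprocity gives (727|5839) = -(5839|727). Reduce: 5839 ≡ 23 (mod 727). Now have (23|727).
Both 23 ≡ 3 and 727 ≡ 3 (mod 4), so reciprocity gives (23|727) = -(727|23). Reduce: 727 ≡ 14 (mod 23). Now have -(14|23).
Factor out 2: 14 = 2·7. Since 23 ≡ 7 (mod 8), (2|23) = +1. Now have -(7|23).
Both 7 ≡ 3 and 23 ≡ 3 (mod 4), so reciprocity gives (7|23) = -(23|7). Reduce: 23 ≡ 2 (mod 7). Now have (2|7).
Factor out 2: 2 = 2. Since 7 ≡ 7 (mod 8), (2|7) = +1. Now have (1|7).
(1|7) = 1. Collecting the sign factors: 1.
Product: (-1)·(1) = -1.

-1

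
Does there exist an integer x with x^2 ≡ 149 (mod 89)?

no

(149|89)
  = (60|89)    [149 ≡ 60 mod 89]
  = (15|89)    [89 ≡ 1 mod 8 ⇒ (2|89)^2 = +1]
  = (89|15)    [QR: 89 ≡ 1 mod 4, sign kept]
  = (14|15)    [89 ≡ 14 mod 15]
  = (7|15)    [15 ≡ 7 mod 8 ⇒ (2|15) = +1]
  = -(15|7)    [QR: both ≡ 3 mod 4, sign flips]
  = -(1|7)    [15 ≡ 1 mod 7]
  = -1    [(1|7) = 1]
(149|89) = -1, and 89 is prime, so 149 is not a quadratic residue mod 89.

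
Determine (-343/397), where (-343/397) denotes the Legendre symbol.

-1

(-343/397)
  = (54/397)    [-343 ≡ 54 mod 397]
  = -(27/397)    [397 ≡ 5 mod 8 ⇒ (2/397) = -1]
  = -(397/27)    [QR: 397 ≡ 1 mod 4, sign kept]
  = -(19/27)    [397 ≡ 19 mod 27]
  = (27/19)    [QR: both ≡ 3 mod 4, sign flips]
  = (8/19)    [27 ≡ 8 mod 19]
  = -(1/19)    [19 ≡ 3 mod 8 ⇒ (2/19)^3 = -1]
  = -1    [(1/19) = 1]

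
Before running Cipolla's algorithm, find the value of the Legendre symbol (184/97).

-1

(184/97)
  = (87/97)    [184 ≡ 87 mod 97]
  = (97/87)    [QR: 97 ≡ 1 mod 4, sign kept]
  = (10/87)    [97 ≡ 10 mod 87]
  = (5/87)    [87 ≡ 7 mod 8 ⇒ (2/87) = +1]
  = (87/5)    [QR: 5 ≡ 1 mod 4, sign kept]
  = (2/5)    [87 ≡ 2 mod 5]
  = -(1/5)    [5 ≡ 5 mod 8 ⇒ (2/5) = -1]
  = -1    [(1/5) = 1]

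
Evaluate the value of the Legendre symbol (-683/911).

1

(-683/911)
  = (228/911)    [-683 ≡ 228 mod 911]
  = (57/911)    [911 ≡ 7 mod 8 ⇒ (2/911)^2 = +1]
  = (911/57)    [QR: 57 ≡ 1 mod 4, sign kept]
  = (56/57)    [911 ≡ 56 mod 57]
  = (7/57)    [57 ≡ 1 mod 8 ⇒ (2/57)^3 = +1]
  = (57/7)    [QR: 57 ≡ 1 mod 4, sign kept]
  = (1/7)    [57 ≡ 1 mod 7]
  = 1    [(1/7) = 1]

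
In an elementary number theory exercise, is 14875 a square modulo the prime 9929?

(14875|9929)
  = (4946|9929)    [14875 ≡ 4946 mod 9929]
  = (2473|9929)    [9929 ≡ 1 mod 8 ⇒ (2|9929) = +1]
  = (9929|2473)    [QR: 2473 ≡ 1 mod 4, sign kept]
  = (37|2473)    [9929 ≡ 37 mod 2473]
  = (2473|37)    [QR: 37 ≡ 1 mod 4, sign kept]
  = (31|37)    [2473 ≡ 31 mod 37]
  = (37|31)    [QR: 37 ≡ 1 mod 4, sign kept]
  = (6|31)    [37 ≡ 6 mod 31]
  = (3|31)    [31 ≡ 7 mod 8 ⇒ (2|31) = +1]
  = -(31|3)    [QR: both ≡ 3 mod 4, sign flips]
  = -(1|3)    [31 ≡ 1 mod 3]
  = -1    [(1|3) = 1]
(14875|9929) = -1, and 9929 is prime, so 14875 is not a quadratic residue mod 9929.

no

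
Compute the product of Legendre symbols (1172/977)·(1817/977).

By multiplicativity, (1172·1817/977) = (1172/977)·(1817/977).
First factor (1172/977):
Reduce the numerator: 1172 ≡ 195 (mod 977), so (1172/977) = (195/977).
977 ≡ 1 (mod 4), so quadratic reciprocity gives (195/977) = (977/195). Reduce: 977 ≡ 2 (mod 195). Now have (2/195).
Factor out 2: 2 = 2. Since 195 ≡ 3 (mod 8), (2/195) = -1. Now have -(1/195).
(1/195) = 1. Collecting the sign factors: -1.
Second factor (1817/977):
Reduce the numerator: 1817 ≡ 840 (mod 977), so (1817/977) = (840/977).
Factor out 2: 840 = 2^3·105. Since 977 ≡ 1 (mod 8), (2/977) = +1, and (2/977)^3 = +1. Now have (105/977).
105 ≡ 1 (mod 4), so quadratic reciprocity gives (105/977) = (977/105). Reduce: 977 ≡ 32 (mod 105). Now have (32/105).
Factor out 2: 32 = 2^5. Since 105 ≡ 1 (mod 8), (2/105) = +1, and (2/105)^5 = +1. Now have (1/105).
(1/105) = 1. Collecting the sign factors: 1.
Product: (-1)·(1) = -1.

-1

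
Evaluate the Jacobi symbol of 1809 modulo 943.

-1

Reduce the numerator: 1809 ≡ 866 (mod 943), so (1809|943) = (866|943).
Factor out 2: 866 = 2·433. Since 943 ≡ 7 (mod 8), (2|943) = +1. Now have (433|943).
433 ≡ 1 (mod 4), so quadratic reciprocity gives (433|943) = (943|433). Reduce: 943 ≡ 77 (mod 433). Now have (77|433).
77 ≡ 1 (mod 4), so quadratic reciprocity gives (77|433) = (433|77). Reduce: 433 ≡ 48 (mod 77). Now have (48|77).
Factor out 2: 48 = 2^4·3. Since 77 ≡ 5 (mod 8), (2|77) = -1, and (2|77)^4 = +1. Now have (3|77).
77 ≡ 1 (mod 4), so quadratic reciprocity gives (3|77) = (77|3). Reduce: 77 ≡ 2 (mod 3). Now have (2|3).
Factor out 2: 2 = 2. Since 3 ≡ 3 (mod 8), (2|3) = -1. Now have -(1|3).
(1|3) = 1. Collecting the sign factors: -1.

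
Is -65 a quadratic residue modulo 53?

Reduce the numerator: -65 ≡ 41 (mod 53), so (-65/53) = (41/53).
41 ≡ 1 (mod 4), so quadratic reciprocity gives (41/53) = (53/41). Reduce: 53 ≡ 12 (mod 41). Now have (12/41).
Factor out 2: 12 = 2^2·3. Since 41 ≡ 1 (mod 8), (2/41) = +1, and (2/41)^2 = +1. Now have (3/41).
41 ≡ 1 (mod 4), so quadratic reciprocity gives (3/41) = (41/3). Reduce: 41 ≡ 2 (mod 3). Now have (2/3).
Factor out 2: 2 = 2. Since 3 ≡ 3 (mod 8), (2/3) = -1. Now have -(1/3).
(1/3) = 1. Collecting the sign factors: -1.
(-65/53) = -1, and 53 is prime, so -65 is not a quadratic residue mod 53.

no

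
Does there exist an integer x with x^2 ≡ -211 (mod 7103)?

no

(-211/7103)
  = -(211/7103)    [7103 ≡ 3 mod 4 ⇒ (-1/7103) = -1]
  = (7103/211)    [QR: both ≡ 3 mod 4, sign flips]
  = (140/211)    [7103 ≡ 140 mod 211]
  = (35/211)    [211 ≡ 3 mod 8 ⇒ (2/211)^2 = +1]
  = -(211/35)    [QR: both ≡ 3 mod 4, sign flips]
  = -(1/35)    [211 ≡ 1 mod 35]
  = -1    [(1/35) = 1]
(-211/7103) = -1, and 7103 is prime, so -211 is not a quadratic residue mod 7103.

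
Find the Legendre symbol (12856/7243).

1

Reduce the numerator: 12856 ≡ 5613 (mod 7243), so (12856/7243) = (5613/7243).
5613 ≡ 1 (mod 4), so quadratic reciprocity gives (5613/7243) = (7243/5613). Reduce: 7243 ≡ 1630 (mod 5613). Now have (1630/5613).
Factor out 2: 1630 = 2·815. Since 5613 ≡ 5 (mod 8), (2/5613) = -1. Now have -(815/5613).
5613 ≡ 1 (mod 4), so quadratic reciprocity gives (815/5613) = (5613/815). Reduce: 5613 ≡ 723 (mod 815). Now have -(723/815).
Both 723 ≡ 3 and 815 ≡ 3 (mod 4), so reciprocity gives (723/815) = -(815/723). Reduce: 815 ≡ 92 (mod 723). Now have (92/723).
Factor out 2: 92 = 2^2·23. Since 723 ≡ 3 (mod 8), (2/723) = -1, and (2/723)^2 = +1. Now have (23/723).
Both 23 ≡ 3 and 723 ≡ 3 (mod 4), so reciprocity gives (23/723) = -(723/23). Reduce: 723 ≡ 10 (mod 23). Now have -(10/23).
Factor out 2: 10 = 2·5. Since 23 ≡ 7 (mod 8), (2/23) = +1. Now have -(5/23).
5 ≡ 1 (mod 4), so quadratic reciprocity gives (5/23) = (23/5). Reduce: 23 ≡ 3 (mod 5). Now have -(3/5).
5 ≡ 1 (mod 4), so quadratic reciprocity gives (3/5) = (5/3). Reduce: 5 ≡ 2 (mod 3). Now have -(2/3).
Factor out 2: 2 = 2. Since 3 ≡ 3 (mod 8), (2/3) = -1. Now have (1/3).
(1/3) = 1. Collecting the sign factors: 1.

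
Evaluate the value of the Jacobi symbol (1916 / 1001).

Reduce the numerator: 1916 ≡ 915 (mod 1001), so (1916 / 1001) = (915 / 1001).
1001 ≡ 1 (mod 4), so quadratic reciprocity gives (915 / 1001) = (1001 / 915). Reduce: 1001 ≡ 86 (mod 915). Now have (86 / 915).
Factor out 2: 86 = 2·43. Since 915 ≡ 3 (mod 8), (2 / 915) = -1. Now have -(43 / 915).
Both 43 ≡ 3 and 915 ≡ 3 (mod 4), so reciprocity gives (43 / 915) = -(915 / 43). Reduce: 915 ≡ 12 (mod 43). Now have (12 / 43).
Factor out 2: 12 = 2^2·3. Since 43 ≡ 3 (mod 8), (2 / 43) = -1, and (2 / 43)^2 = +1. Now have (3 / 43).
Both 3 ≡ 3 and 43 ≡ 3 (mod 4), so reciprocity gives (3 / 43) = -(43 / 3). Reduce: 43 ≡ 1 (mod 3). Now have -(1 / 3).
(1 / 3) = 1. Collecting the sign factors: -1.

-1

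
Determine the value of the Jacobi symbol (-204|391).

0

(-204|391)
  = -(204|391)    [391 ≡ 3 mod 4 ⇒ (-1|391) = -1]
  = -(51|391)    [391 ≡ 7 mod 8 ⇒ (2|391)^2 = +1]
  = (391|51)    [QR: both ≡ 3 mod 4, sign flips]
  = (34|51)    [391 ≡ 34 mod 51]
  = -(17|51)    [51 ≡ 3 mod 8 ⇒ (2|51) = -1]
  = -(51|17)    [QR: 17 ≡ 1 mod 4, sign kept]
  = -(0|17)    [51 ≡ 0 mod 17]
  = 0    [numerator 0, gcd > 1]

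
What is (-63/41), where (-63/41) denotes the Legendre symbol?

(-63/41)
  = (19/41)    [-63 ≡ 19 mod 41]
  = (41/19)    [QR: 41 ≡ 1 mod 4, sign kept]
  = (3/19)    [41 ≡ 3 mod 19]
  = -(19/3)    [QR: both ≡ 3 mod 4, sign flips]
  = -(1/3)    [19 ≡ 1 mod 3]
  = -1    [(1/3) = 1]

-1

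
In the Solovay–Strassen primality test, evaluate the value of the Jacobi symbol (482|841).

(482|841)
  = (241|841)    [841 ≡ 1 mod 8 ⇒ (2|841) = +1]
  = (841|241)    [QR: 241 ≡ 1 mod 4, sign kept]
  = (118|241)    [841 ≡ 118 mod 241]
  = (59|241)    [241 ≡ 1 mod 8 ⇒ (2|241) = +1]
  = (241|59)    [QR: 241 ≡ 1 mod 4, sign kept]
  = (5|59)    [241 ≡ 5 mod 59]
  = (59|5)    [QR: 5 ≡ 1 mod 4, sign kept]
  = (4|5)    [59 ≡ 4 mod 5]
  = (1|5)    [5 ≡ 5 mod 8 ⇒ (2|5)^2 = +1]
  = 1    [(1|5) = 1]

1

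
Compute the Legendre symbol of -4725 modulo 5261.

Reduce the numerator: -4725 ≡ 536 (mod 5261), so (-4725/5261) = (536/5261).
Factor out 2: 536 = 2^3·67. Since 5261 ≡ 5 (mod 8), (2/5261) = -1, and (2/5261)^3 = -1. Now have -(67/5261).
5261 ≡ 1 (mod 4), so quadratic reciprocity gives (67/5261) = (5261/67). Reduce: 5261 ≡ 35 (mod 67). Now have -(35/67).
Both 35 ≡ 3 and 67 ≡ 3 (mod 4), so reciprocity gives (35/67) = -(67/35). Reduce: 67 ≡ 32 (mod 35). Now have (32/35).
Factor out 2: 32 = 2^5. Since 35 ≡ 3 (mod 8), (2/35) = -1, and (2/35)^5 = -1. Now have -(1/35).
(1/35) = 1. Collecting the sign factors: -1.

-1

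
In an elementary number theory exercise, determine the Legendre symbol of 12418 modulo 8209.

Reduce the numerator: 12418 ≡ 4209 (mod 8209), so (12418/8209) = (4209/8209).
4209 ≡ 1 (mod 4), so quadratic reciprocity gives (4209/8209) = (8209/4209). Reduce: 8209 ≡ 4000 (mod 4209). Now have (4000/4209).
Factor out 2: 4000 = 2^5·125. Since 4209 ≡ 1 (mod 8), (2/4209) = +1, and (2/4209)^5 = +1. Now have (125/4209).
125 ≡ 1 (mod 4), so quadratic reciprocity gives (125/4209) = (4209/125). Reduce: 4209 ≡ 84 (mod 125). Now have (84/125).
Factor out 2: 84 = 2^2·21. Since 125 ≡ 5 (mod 8), (2/125) = -1, and (2/125)^2 = +1. Now have (21/125).
21 ≡ 1 (mod 4), so quadratic reciprocity gives (21/125) = (125/21). Reduce: 125 ≡ 20 (mod 21). Now have (20/21).
Factor out 2: 20 = 2^2·5. Since 21 ≡ 5 (mod 8), (2/21) = -1, and (2/21)^2 = +1. Now have (5/21).
5 ≡ 1 (mod 4), so quadratic reciprocity gives (5/21) = (21/5). Reduce: 21 ≡ 1 (mod 5). Now have (1/5).
(1/5) = 1. Collecting the sign factors: 1.

1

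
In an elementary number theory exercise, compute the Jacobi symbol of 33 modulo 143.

(33/143)
  = (143/33)    [QR: 33 ≡ 1 mod 4, sign kept]
  = (11/33)    [143 ≡ 11 mod 33]
  = (33/11)    [QR: 33 ≡ 1 mod 4, sign kept]
  = (0/11)    [33 ≡ 0 mod 11]
  = 0    [numerator 0, gcd > 1]

0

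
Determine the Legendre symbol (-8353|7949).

(-8353|7949)
  = (7545|7949)    [-8353 ≡ 7545 mod 7949]
  = (7949|7545)    [QR: 7545 ≡ 1 mod 4, sign kept]
  = (404|7545)    [7949 ≡ 404 mod 7545]
  = (101|7545)    [7545 ≡ 1 mod 8 ⇒ (2|7545)^2 = +1]
  = (7545|101)    [QR: 101 ≡ 1 mod 4, sign kept]
  = (71|101)    [7545 ≡ 71 mod 101]
  = (101|71)    [QR: 101 ≡ 1 mod 4, sign kept]
  = (30|71)    [101 ≡ 30 mod 71]
  = (15|71)    [71 ≡ 7 mod 8 ⇒ (2|71) = +1]
  = -(71|15)    [QR: both ≡ 3 mod 4, sign flips]
  = -(11|15)    [71 ≡ 11 mod 15]
  = (15|11)    [QR: both ≡ 3 mod 4, sign flips]
  = (4|11)    [15 ≡ 4 mod 11]
  = (1|11)    [11 ≡ 3 mod 8 ⇒ (2|11)^2 = +1]
  = 1    [(1|11) = 1]

1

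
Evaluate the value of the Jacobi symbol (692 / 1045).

-1

Factor out 2: 692 = 2^2·173. Since 1045 ≡ 5 (mod 8), (2 / 1045) = -1, and (2 / 1045)^2 = +1. Now have (173 / 1045).
173 ≡ 1 (mod 4), so quadratic reciprocity gives (173 / 1045) = (1045 / 173). Reduce: 1045 ≡ 7 (mod 173). Now have (7 / 173).
173 ≡ 1 (mod 4), so quadratic reciprocity gives (7 / 173) = (173 / 7). Reduce: 173 ≡ 5 (mod 7). Now have (5 / 7).
5 ≡ 1 (mod 4), so quadratic reciprocity gives (5 / 7) = (7 / 5). Reduce: 7 ≡ 2 (mod 5). Now have (2 / 5).
Factor out 2: 2 = 2. Since 5 ≡ 5 (mod 8), (2 / 5) = -1. Now have -(1 / 5).
(1 / 5) = 1. Collecting the sign factors: -1.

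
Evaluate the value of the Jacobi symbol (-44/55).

0

Reduce the numerator: -44 ≡ 11 (mod 55), so (-44/55) = (11/55).
Both 11 ≡ 3 and 55 ≡ 3 (mod 4), so reciprocity gives (11/55) = -(55/11). Reduce: 55 ≡ 0 (mod 11). Now have -(0/11).
The numerator is now 0 with denominator 11 > 1: the symbol is 0.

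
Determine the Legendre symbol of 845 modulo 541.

(845/541)
  = (304/541)    [845 ≡ 304 mod 541]
  = (19/541)    [541 ≡ 5 mod 8 ⇒ (2/541)^4 = +1]
  = (541/19)    [QR: 541 ≡ 1 mod 4, sign kept]
  = (9/19)    [541 ≡ 9 mod 19]
  = (19/9)    [QR: 9 ≡ 1 mod 4, sign kept]
  = (1/9)    [19 ≡ 1 mod 9]
  = 1    [(1/9) = 1]

1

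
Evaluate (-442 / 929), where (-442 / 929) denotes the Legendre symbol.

(-442 / 929)
  = (487 / 929)    [-442 ≡ 487 mod 929]
  = (929 / 487)    [QR: 929 ≡ 1 mod 4, sign kept]
  = (442 / 487)    [929 ≡ 442 mod 487]
  = (221 / 487)    [487 ≡ 7 mod 8 ⇒ (2 / 487) = +1]
  = (487 / 221)    [QR: 221 ≡ 1 mod 4, sign kept]
  = (45 / 221)    [487 ≡ 45 mod 221]
  = (221 / 45)    [QR: 45 ≡ 1 mod 4, sign kept]
  = (41 / 45)    [221 ≡ 41 mod 45]
  = (45 / 41)    [QR: 41 ≡ 1 mod 4, sign kept]
  = (4 / 41)    [45 ≡ 4 mod 41]
  = (1 / 41)    [41 ≡ 1 mod 8 ⇒ (2 / 41)^2 = +1]
  = 1    [(1 / 41) = 1]

1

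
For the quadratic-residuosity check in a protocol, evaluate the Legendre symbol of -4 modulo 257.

1

(-4/257)
  = (253/257)    [-4 ≡ 253 mod 257]
  = (257/253)    [QR: 253 ≡ 1 mod 4, sign kept]
  = (4/253)    [257 ≡ 4 mod 253]
  = (1/253)    [253 ≡ 5 mod 8 ⇒ (2/253)^2 = +1]
  = 1    [(1/253) = 1]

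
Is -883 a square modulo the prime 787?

Pull out -1: (-883/787) = (-1/787)·(883/787). Since 787 ≡ 3 (mod 4), (-1/787) = -1. Now have -(883/787).
Reduce the numerator: 883 ≡ 96 (mod 787), so (883/787) = (96/787).
Factor out 2: 96 = 2^5·3. Since 787 ≡ 3 (mod 8), (2/787) = -1, and (2/787)^5 = -1. Now have (3/787).
Both 3 ≡ 3 and 787 ≡ 3 (mod 4), so reciprocity gives (3/787) = -(787/3). Reduce: 787 ≡ 1 (mod 3). Now have -(1/3).
(1/3) = 1. Collecting the sign factors: -1.
(-883/787) = -1, and 787 is prime, so -883 is not a quadratic residue mod 787.

no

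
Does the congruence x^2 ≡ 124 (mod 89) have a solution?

(124|89)
  = (35|89)    [124 ≡ 35 mod 89]
  = (89|35)    [QR: 89 ≡ 1 mod 4, sign kept]
  = (19|35)    [89 ≡ 19 mod 35]
  = -(35|19)    [QR: both ≡ 3 mod 4, sign flips]
  = -(16|19)    [35 ≡ 16 mod 19]
  = -(1|19)    [19 ≡ 3 mod 8 ⇒ (2|19)^4 = +1]
  = -1    [(1|19) = 1]
(124|89) = -1, and 89 is prime, so 124 is not a quadratic residue mod 89.

no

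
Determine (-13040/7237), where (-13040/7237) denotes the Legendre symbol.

Reduce the numerator: -13040 ≡ 1434 (mod 7237), so (-13040/7237) = (1434/7237).
Factor out 2: 1434 = 2·717. Since 7237 ≡ 5 (mod 8), (2/7237) = -1. Now have -(717/7237).
717 ≡ 1 (mod 4), so quadratic reciprocity gives (717/7237) = (7237/717). Reduce: 7237 ≡ 67 (mod 717). Now have -(67/717).
717 ≡ 1 (mod 4), so quadratic reciprocity gives (67/717) = (717/67). Reduce: 717 ≡ 47 (mod 67). Now have -(47/67).
Both 47 ≡ 3 and 67 ≡ 3 (mod 4), so reciprocity gives (47/67) = -(67/47). Reduce: 67 ≡ 20 (mod 47). Now have (20/47).
Factor out 2: 20 = 2^2·5. Since 47 ≡ 7 (mod 8), (2/47) = +1, and (2/47)^2 = +1. Now have (5/47).
5 ≡ 1 (mod 4), so quadratic reciprocity gives (5/47) = (47/5). Reduce: 47 ≡ 2 (mod 5). Now have (2/5).
Factor out 2: 2 = 2. Since 5 ≡ 5 (mod 8), (2/5) = -1. Now have -(1/5).
(1/5) = 1. Collecting the sign factors: -1.

-1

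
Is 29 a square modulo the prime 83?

29 ≡ 1 (mod 4), so quadratic reciprocity gives (29/83) = (83/29). Reduce: 83 ≡ 25 (mod 29). Now have (25/29).
25 ≡ 1 (mod 4), so quadratic reciprocity gives (25/29) = (29/25). Reduce: 29 ≡ 4 (mod 25). Now have (4/25).
Factor out 2: 4 = 2^2. Since 25 ≡ 1 (mod 8), (2/25) = +1, and (2/25)^2 = +1. Now have (1/25).
(1/25) = 1. Collecting the sign factors: 1.
(29/83) = 1, and 83 is prime, so 29 is a quadratic residue mod 83.

yes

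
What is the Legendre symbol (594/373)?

1

Reduce the numerator: 594 ≡ 221 (mod 373), so (594/373) = (221/373).
221 ≡ 1 (mod 4), so quadratic reciprocity gives (221/373) = (373/221). Reduce: 373 ≡ 152 (mod 221). Now have (152/221).
Factor out 2: 152 = 2^3·19. Since 221 ≡ 5 (mod 8), (2/221) = -1, and (2/221)^3 = -1. Now have -(19/221).
221 ≡ 1 (mod 4), so quadratic reciprocity gives (19/221) = (221/19). Reduce: 221 ≡ 12 (mod 19). Now have -(12/19).
Factor out 2: 12 = 2^2·3. Since 19 ≡ 3 (mod 8), (2/19) = -1, and (2/19)^2 = +1. Now have -(3/19).
Both 3 ≡ 3 and 19 ≡ 3 (mod 4), so reciprocity gives (3/19) = -(19/3). Reduce: 19 ≡ 1 (mod 3). Now have (1/3).
(1/3) = 1. Collecting the sign factors: 1.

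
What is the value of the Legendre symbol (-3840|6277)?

-1

(-3840|6277)
  = (3840|6277)    [6277 ≡ 1 mod 4 ⇒ (-1|6277) = +1]
  = (15|6277)    [6277 ≡ 5 mod 8 ⇒ (2|6277)^8 = +1]
  = (6277|15)    [QR: 6277 ≡ 1 mod 4, sign kept]
  = (7|15)    [6277 ≡ 7 mod 15]
  = -(15|7)    [QR: both ≡ 3 mod 4, sign flips]
  = -(1|7)    [15 ≡ 1 mod 7]
  = -1    [(1|7) = 1]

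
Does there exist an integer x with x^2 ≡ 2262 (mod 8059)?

Factor out 2: 2262 = 2·1131. Since 8059 ≡ 3 (mod 8), (2/8059) = -1. Now have -(1131/8059).
Both 1131 ≡ 3 and 8059 ≡ 3 (mod 4), so reciprocity gives (1131/8059) = -(8059/1131). Reduce: 8059 ≡ 142 (mod 1131). Now have (142/1131).
Factor out 2: 142 = 2·71. Since 1131 ≡ 3 (mod 8), (2/1131) = -1. Now have -(71/1131).
Both 71 ≡ 3 and 1131 ≡ 3 (mod 4), so reciprocity gives (71/1131) = -(1131/71). Reduce: 1131 ≡ 66 (mod 71). Now have (66/71).
Factor out 2: 66 = 2·33. Since 71 ≡ 7 (mod 8), (2/71) = +1. Now have (33/71).
33 ≡ 1 (mod 4), so quadratic reciprocity gives (33/71) = (71/33). Reduce: 71 ≡ 5 (mod 33). Now have (5/33).
5 ≡ 1 (mod 4), so quadratic reciprocity gives (5/33) = (33/5). Reduce: 33 ≡ 3 (mod 5). Now have (3/5).
5 ≡ 1 (mod 4), so quadratic reciprocity gives (3/5) = (5/3). Reduce: 5 ≡ 2 (mod 3). Now have (2/3).
Factor out 2: 2 = 2. Since 3 ≡ 3 (mod 8), (2/3) = -1. Now have -(1/3).
(1/3) = 1. Collecting the sign factors: -1.
(2262/8059) = -1, and 8059 is prime, so 2262 is not a quadratic residue mod 8059.

no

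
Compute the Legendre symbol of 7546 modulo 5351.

-1

(7546|5351)
  = (2195|5351)    [7546 ≡ 2195 mod 5351]
  = -(5351|2195)    [QR: both ≡ 3 mod 4, sign flips]
  = -(961|2195)    [5351 ≡ 961 mod 2195]
  = -(2195|961)    [QR: 961 ≡ 1 mod 4, sign kept]
  = -(273|961)    [2195 ≡ 273 mod 961]
  = -(961|273)    [QR: 273 ≡ 1 mod 4, sign kept]
  = -(142|273)    [961 ≡ 142 mod 273]
  = -(71|273)    [273 ≡ 1 mod 8 ⇒ (2|273) = +1]
  = -(273|71)    [QR: 273 ≡ 1 mod 4, sign kept]
  = -(60|71)    [273 ≡ 60 mod 71]
  = -(15|71)    [71 ≡ 7 mod 8 ⇒ (2|71)^2 = +1]
  = (71|15)    [QR: both ≡ 3 mod 4, sign flips]
  = (11|15)    [71 ≡ 11 mod 15]
  = -(15|11)    [QR: both ≡ 3 mod 4, sign flips]
  = -(4|11)    [15 ≡ 4 mod 11]
  = -(1|11)    [11 ≡ 3 mod 8 ⇒ (2|11)^2 = +1]
  = -1    [(1|11) = 1]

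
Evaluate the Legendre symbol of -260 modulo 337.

-1

Pull out -1: (-260|337) = (-1|337)·(260|337). Since 337 ≡ 1 (mod 4), (-1|337) = +1. Now have (260|337).
Factor out 2: 260 = 2^2·65. Since 337 ≡ 1 (mod 8), (2|337) = +1, and (2|337)^2 = +1. Now have (65|337).
65 ≡ 1 (mod 4), so quadratic reciprocity gives (65|337) = (337|65). Reduce: 337 ≡ 12 (mod 65). Now have (12|65).
Factor out 2: 12 = 2^2·3. Since 65 ≡ 1 (mod 8), (2|65) = +1, and (2|65)^2 = +1. Now have (3|65).
65 ≡ 1 (mod 4), so quadratic reciprocity gives (3|65) = (65|3). Reduce: 65 ≡ 2 (mod 3). Now have (2|3).
Factor out 2: 2 = 2. Since 3 ≡ 3 (mod 8), (2|3) = -1. Now have -(1|3).
(1|3) = 1. Collecting the sign factors: -1.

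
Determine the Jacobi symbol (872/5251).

1

(872/5251)
  = -(109/5251)    [5251 ≡ 3 mod 8 ⇒ (2/5251)^3 = -1]
  = -(5251/109)    [QR: 109 ≡ 1 mod 4, sign kept]
  = -(19/109)    [5251 ≡ 19 mod 109]
  = -(109/19)    [QR: 109 ≡ 1 mod 4, sign kept]
  = -(14/19)    [109 ≡ 14 mod 19]
  = (7/19)    [19 ≡ 3 mod 8 ⇒ (2/19) = -1]
  = -(19/7)    [QR: both ≡ 3 mod 4, sign flips]
  = -(5/7)    [19 ≡ 5 mod 7]
  = -(7/5)    [QR: 5 ≡ 1 mod 4, sign kept]
  = -(2/5)    [7 ≡ 2 mod 5]
  = (1/5)    [5 ≡ 5 mod 8 ⇒ (2/5) = -1]
  = 1    [(1/5) = 1]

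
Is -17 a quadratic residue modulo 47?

Pull out -1: (-17/47) = (-1/47)·(17/47). Since 47 ≡ 3 (mod 4), (-1/47) = -1. Now have -(17/47).
17 ≡ 1 (mod 4), so quadratic reciprocity gives (17/47) = (47/17). Reduce: 47 ≡ 13 (mod 17). Now have -(13/17).
13 ≡ 1 (mod 4), so quadratic reciprocity gives (13/17) = (17/13). Reduce: 17 ≡ 4 (mod 13). Now have -(4/13).
Factor out 2: 4 = 2^2. Since 13 ≡ 5 (mod 8), (2/13) = -1, and (2/13)^2 = +1. Now have -(1/13).
(1/13) = 1. Collecting the sign factors: -1.
The Legendre symbol is -1, so x^2 ≡ -17 (mod 47) has no solution.

no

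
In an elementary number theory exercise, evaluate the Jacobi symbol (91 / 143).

0

Both 91 ≡ 3 and 143 ≡ 3 (mod 4), so reciprocity gives (91 / 143) = -(143 / 91). Reduce: 143 ≡ 52 (mod 91). Now have -(52 / 91).
Factor out 2: 52 = 2^2·13. Since 91 ≡ 3 (mod 8), (2 / 91) = -1, and (2 / 91)^2 = +1. Now have -(13 / 91).
13 ≡ 1 (mod 4), so quadratic reciprocity gives (13 / 91) = (91 / 13). Reduce: 91 ≡ 0 (mod 13). Now have -(0 / 13).
The numerator is now 0 with denominator 13 > 1: the symbol is 0.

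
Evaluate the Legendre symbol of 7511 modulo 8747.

-1

Both 7511 ≡ 3 and 8747 ≡ 3 (mod 4), so reciprocity gives (7511/8747) = -(8747/7511). Reduce: 8747 ≡ 1236 (mod 7511). Now have -(1236/7511).
Factor out 2: 1236 = 2^2·309. Since 7511 ≡ 7 (mod 8), (2/7511) = +1, and (2/7511)^2 = +1. Now have -(309/7511).
309 ≡ 1 (mod 4), so quadratic reciprocity gives (309/7511) = (7511/309). Reduce: 7511 ≡ 95 (mod 309). Now have -(95/309).
309 ≡ 1 (mod 4), so quadratic reciprocity gives (95/309) = (309/95). Reduce: 309 ≡ 24 (mod 95). Now have -(24/95).
Factor out 2: 24 = 2^3·3. Since 95 ≡ 7 (mod 8), (2/95) = +1, and (2/95)^3 = +1. Now have -(3/95).
Both 3 ≡ 3 and 95 ≡ 3 (mod 4), so reciprocity gives (3/95) = -(95/3). Reduce: 95 ≡ 2 (mod 3). Now have (2/3).
Factor out 2: 2 = 2. Since 3 ≡ 3 (mod 8), (2/3) = -1. Now have -(1/3).
(1/3) = 1. Collecting the sign factors: -1.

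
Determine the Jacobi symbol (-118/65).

(-118/65)
  = (12/65)    [-118 ≡ 12 mod 65]
  = (3/65)    [65 ≡ 1 mod 8 ⇒ (2/65)^2 = +1]
  = (65/3)    [QR: 65 ≡ 1 mod 4, sign kept]
  = (2/3)    [65 ≡ 2 mod 3]
  = -(1/3)    [3 ≡ 3 mod 8 ⇒ (2/3) = -1]
  = -1    [(1/3) = 1]

-1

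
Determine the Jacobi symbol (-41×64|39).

By multiplicativity, (-41·64|39) = (-41|39)·(64|39).
First factor (-41|39):
(-41|39)
  = -(41|39)    [39 ≡ 3 mod 4 ⇒ (-1|39) = -1]
  = -(2|39)    [41 ≡ 2 mod 39]
  = -(1|39)    [39 ≡ 7 mod 8 ⇒ (2|39) = +1]
  = -1    [(1|39) = 1]
Second factor (64|39):
(64|39)
  = (25|39)    [64 ≡ 25 mod 39]
  = (39|25)    [QR: 25 ≡ 1 mod 4, sign kept]
  = (14|25)    [39 ≡ 14 mod 25]
  = (7|25)    [25 ≡ 1 mod 8 ⇒ (2|25) = +1]
  = (25|7)    [QR: 25 ≡ 1 mod 4, sign kept]
  = (4|7)    [25 ≡ 4 mod 7]
  = (1|7)    [7 ≡ 7 mod 8 ⇒ (2|7)^2 = +1]
  = 1    [(1|7) = 1]
Product: (-1)·(1) = -1.

-1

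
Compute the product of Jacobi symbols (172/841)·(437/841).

1

By multiplicativity, (172·437/841) = (172/841)·(437/841).
First factor (172/841):
(172/841)
  = (43/841)    [841 ≡ 1 mod 8 ⇒ (2/841)^2 = +1]
  = (841/43)    [QR: 841 ≡ 1 mod 4, sign kept]
  = (24/43)    [841 ≡ 24 mod 43]
  = -(3/43)    [43 ≡ 3 mod 8 ⇒ (2/43)^3 = -1]
  = (43/3)    [QR: both ≡ 3 mod 4, sign flips]
  = (1/3)    [43 ≡ 1 mod 3]
  = 1    [(1/3) = 1]
Second factor (437/841):
(437/841)
  = (841/437)    [QR: 437 ≡ 1 mod 4, sign kept]
  = (404/437)    [841 ≡ 404 mod 437]
  = (101/437)    [437 ≡ 5 mod 8 ⇒ (2/437)^2 = +1]
  = (437/101)    [QR: 101 ≡ 1 mod 4, sign kept]
  = (33/101)    [437 ≡ 33 mod 101]
  = (101/33)    [QR: 33 ≡ 1 mod 4, sign kept]
  = (2/33)    [101 ≡ 2 mod 33]
  = (1/33)    [33 ≡ 1 mod 8 ⇒ (2/33) = +1]
  = 1    [(1/33) = 1]
Product: (1)·(1) = 1.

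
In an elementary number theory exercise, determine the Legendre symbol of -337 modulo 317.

-1

Pull out -1: (-337 / 317) = (-1 / 317)·(337 / 317). Since 317 ≡ 1 (mod 4), (-1 / 317) = +1. Now have (337 / 317).
Reduce the numerator: 337 ≡ 20 (mod 317), so (337 / 317) = (20 / 317).
Factor out 2: 20 = 2^2·5. Since 317 ≡ 5 (mod 8), (2 / 317) = -1, and (2 / 317)^2 = +1. Now have (5 / 317).
5 ≡ 1 (mod 4), so quadratic reciprocity gives (5 / 317) = (317 / 5). Reduce: 317 ≡ 2 (mod 5). Now have (2 / 5).
Factor out 2: 2 = 2. Since 5 ≡ 5 (mod 8), (2 / 5) = -1. Now have -(1 / 5).
(1 / 5) = 1. Collecting the sign factors: -1.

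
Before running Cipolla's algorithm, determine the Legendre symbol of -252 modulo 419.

-1

(-252|419)
  = -(252|419)    [419 ≡ 3 mod 4 ⇒ (-1|419) = -1]
  = -(63|419)    [419 ≡ 3 mod 8 ⇒ (2|419)^2 = +1]
  = (419|63)    [QR: both ≡ 3 mod 4, sign flips]
  = (41|63)    [419 ≡ 41 mod 63]
  = (63|41)    [QR: 41 ≡ 1 mod 4, sign kept]
  = (22|41)    [63 ≡ 22 mod 41]
  = (11|41)    [41 ≡ 1 mod 8 ⇒ (2|41) = +1]
  = (41|11)    [QR: 41 ≡ 1 mod 4, sign kept]
  = (8|11)    [41 ≡ 8 mod 11]
  = -(1|11)    [11 ≡ 3 mod 8 ⇒ (2|11)^3 = -1]
  = -1    [(1|11) = 1]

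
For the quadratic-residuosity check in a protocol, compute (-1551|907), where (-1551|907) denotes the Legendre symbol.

1

Pull out -1: (-1551|907) = (-1|907)·(1551|907). Since 907 ≡ 3 (mod 4), (-1|907) = -1. Now have -(1551|907).
Reduce the numerator: 1551 ≡ 644 (mod 907), so (1551|907) = (644|907).
Factor out 2: 644 = 2^2·161. Since 907 ≡ 3 (mod 8), (2|907) = -1, and (2|907)^2 = +1. Now have -(161|907).
161 ≡ 1 (mod 4), so quadratic reciprocity gives (161|907) = (907|161). Reduce: 907 ≡ 102 (mod 161). Now have -(102|161).
Factor out 2: 102 = 2·51. Since 161 ≡ 1 (mod 8), (2|161) = +1. Now have -(51|161).
161 ≡ 1 (mod 4), so quadratic reciprocity gives (51|161) = (161|51). Reduce: 161 ≡ 8 (mod 51). Now have -(8|51).
Factor out 2: 8 = 2^3. Since 51 ≡ 3 (mod 8), (2|51) = -1, and (2|51)^3 = -1. Now have (1|51).
(1|51) = 1. Collecting the sign factors: 1.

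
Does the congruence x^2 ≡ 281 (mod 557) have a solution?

(281|557)
  = (557|281)    [QR: 281 ≡ 1 mod 4, sign kept]
  = (276|281)    [557 ≡ 276 mod 281]
  = (69|281)    [281 ≡ 1 mod 8 ⇒ (2|281)^2 = +1]
  = (281|69)    [QR: 69 ≡ 1 mod 4, sign kept]
  = (5|69)    [281 ≡ 5 mod 69]
  = (69|5)    [QR: 5 ≡ 1 mod 4, sign kept]
  = (4|5)    [69 ≡ 4 mod 5]
  = (1|5)    [5 ≡ 5 mod 8 ⇒ (2|5)^2 = +1]
  = 1    [(1|5) = 1]
(281|557) = 1, and 557 is prime, so 281 is a quadratic residue mod 557.

yes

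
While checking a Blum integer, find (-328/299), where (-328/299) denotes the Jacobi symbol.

-1

(-328/299)
  = (270/299)    [-328 ≡ 270 mod 299]
  = -(135/299)    [299 ≡ 3 mod 8 ⇒ (2/299) = -1]
  = (299/135)    [QR: both ≡ 3 mod 4, sign flips]
  = (29/135)    [299 ≡ 29 mod 135]
  = (135/29)    [QR: 29 ≡ 1 mod 4, sign kept]
  = (19/29)    [135 ≡ 19 mod 29]
  = (29/19)    [QR: 29 ≡ 1 mod 4, sign kept]
  = (10/19)    [29 ≡ 10 mod 19]
  = -(5/19)    [19 ≡ 3 mod 8 ⇒ (2/19) = -1]
  = -(19/5)    [QR: 5 ≡ 1 mod 4, sign kept]
  = -(4/5)    [19 ≡ 4 mod 5]
  = -(1/5)    [5 ≡ 5 mod 8 ⇒ (2/5)^2 = +1]
  = -1    [(1/5) = 1]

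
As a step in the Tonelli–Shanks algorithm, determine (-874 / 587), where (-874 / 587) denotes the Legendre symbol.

(-874 / 587)
  = (300 / 587)    [-874 ≡ 300 mod 587]
  = (75 / 587)    [587 ≡ 3 mod 8 ⇒ (2 / 587)^2 = +1]
  = -(587 / 75)    [QR: both ≡ 3 mod 4, sign flips]
  = -(62 / 75)    [587 ≡ 62 mod 75]
  = (31 / 75)    [75 ≡ 3 mod 8 ⇒ (2 / 75) = -1]
  = -(75 / 31)    [QR: both ≡ 3 mod 4, sign flips]
  = -(13 / 31)    [75 ≡ 13 mod 31]
  = -(31 / 13)    [QR: 13 ≡ 1 mod 4, sign kept]
  = -(5 / 13)    [31 ≡ 5 mod 13]
  = -(13 / 5)    [QR: 5 ≡ 1 mod 4, sign kept]
  = -(3 / 5)    [13 ≡ 3 mod 5]
  = -(5 / 3)    [QR: 5 ≡ 1 mod 4, sign kept]
  = -(2 / 3)    [5 ≡ 2 mod 3]
  = (1 / 3)    [3 ≡ 3 mod 8 ⇒ (2 / 3) = -1]
  = 1    [(1 / 3) = 1]

1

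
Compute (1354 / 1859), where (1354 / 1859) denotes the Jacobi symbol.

1

(1354 / 1859)
  = -(677 / 1859)    [1859 ≡ 3 mod 8 ⇒ (2 / 1859) = -1]
  = -(1859 / 677)    [QR: 677 ≡ 1 mod 4, sign kept]
  = -(505 / 677)    [1859 ≡ 505 mod 677]
  = -(677 / 505)    [QR: 505 ≡ 1 mod 4, sign kept]
  = -(172 / 505)    [677 ≡ 172 mod 505]
  = -(43 / 505)    [505 ≡ 1 mod 8 ⇒ (2 / 505)^2 = +1]
  = -(505 / 43)    [QR: 505 ≡ 1 mod 4, sign kept]
  = -(32 / 43)    [505 ≡ 32 mod 43]
  = (1 / 43)    [43 ≡ 3 mod 8 ⇒ (2 / 43)^5 = -1]
  = 1    [(1 / 43) = 1]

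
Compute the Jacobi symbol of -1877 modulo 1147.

1

Reduce the numerator: -1877 ≡ 417 (mod 1147), so (-1877|1147) = (417|1147).
417 ≡ 1 (mod 4), so quadratic reciprocity gives (417|1147) = (1147|417). Reduce: 1147 ≡ 313 (mod 417). Now have (313|417).
313 ≡ 1 (mod 4), so quadratic reciprocity gives (313|417) = (417|313). Reduce: 417 ≡ 104 (mod 313). Now have (104|313).
Factor out 2: 104 = 2^3·13. Since 313 ≡ 1 (mod 8), (2|313) = +1, and (2|313)^3 = +1. Now have (13|313).
13 ≡ 1 (mod 4), so quadratic reciprocity gives (13|313) = (313|13). Reduce: 313 ≡ 1 (mod 13). Now have (1|13).
(1|13) = 1. Collecting the sign factors: 1.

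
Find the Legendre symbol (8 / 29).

-1

Factor out 2: 8 = 2^3. Since 29 ≡ 5 (mod 8), (2 / 29) = -1, and (2 / 29)^3 = -1. Now have -(1 / 29).
(1 / 29) = 1. Collecting the sign factors: -1.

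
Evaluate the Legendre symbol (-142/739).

-1

Reduce the numerator: -142 ≡ 597 (mod 739), so (-142/739) = (597/739).
597 ≡ 1 (mod 4), so quadratic reciprocity gives (597/739) = (739/597). Reduce: 739 ≡ 142 (mod 597). Now have (142/597).
Factor out 2: 142 = 2·71. Since 597 ≡ 5 (mod 8), (2/597) = -1. Now have -(71/597).
597 ≡ 1 (mod 4), so quadratic reciprocity gives (71/597) = (597/71). Reduce: 597 ≡ 29 (mod 71). Now have -(29/71).
29 ≡ 1 (mod 4), so quadratic reciprocity gives (29/71) = (71/29). Reduce: 71 ≡ 13 (mod 29). Now have -(13/29).
13 ≡ 1 (mod 4), so quadratic reciprocity gives (13/29) = (29/13). Reduce: 29 ≡ 3 (mod 13). Now have -(3/13).
13 ≡ 1 (mod 4), so quadratic reciprocity gives (3/13) = (13/3). Reduce: 13 ≡ 1 (mod 3). Now have -(1/3).
(1/3) = 1. Collecting the sign factors: -1.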